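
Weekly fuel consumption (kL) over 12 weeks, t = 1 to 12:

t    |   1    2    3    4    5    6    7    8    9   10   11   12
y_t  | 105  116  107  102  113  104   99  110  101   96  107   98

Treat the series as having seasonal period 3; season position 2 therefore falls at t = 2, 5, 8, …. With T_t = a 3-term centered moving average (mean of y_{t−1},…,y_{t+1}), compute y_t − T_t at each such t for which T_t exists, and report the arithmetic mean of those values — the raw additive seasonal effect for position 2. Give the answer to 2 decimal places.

6.67

Season position 2 occurs at t = 2, 5, 8, 11 (where T_t is defined).
t=2: T_2 = 109.3333; y_2 − T_2 = 116 − 109.3333 = 6.6667
t=5: T_5 = 106.3333; y_5 − T_5 = 113 − 106.3333 = 6.6667
t=8: T_8 = 103.3333; y_8 − T_8 = 110 − 103.3333 = 6.6667
t=11: T_11 = 100.3333; y_11 − T_11 = 107 − 100.3333 = 6.6667
Mean deviation: (6.6667 + 6.6667 + 6.6667 + 6.6667) / 4 = 6.67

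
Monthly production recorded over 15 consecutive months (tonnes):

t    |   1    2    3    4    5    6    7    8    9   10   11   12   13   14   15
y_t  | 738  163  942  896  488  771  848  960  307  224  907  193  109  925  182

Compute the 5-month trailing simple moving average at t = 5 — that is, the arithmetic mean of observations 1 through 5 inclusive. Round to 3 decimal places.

645.400

Sum of periods 1–5: 738 + 163 + 942 + 896 + 488 = 3227
Divide by 5: 3227 / 5 = 645.400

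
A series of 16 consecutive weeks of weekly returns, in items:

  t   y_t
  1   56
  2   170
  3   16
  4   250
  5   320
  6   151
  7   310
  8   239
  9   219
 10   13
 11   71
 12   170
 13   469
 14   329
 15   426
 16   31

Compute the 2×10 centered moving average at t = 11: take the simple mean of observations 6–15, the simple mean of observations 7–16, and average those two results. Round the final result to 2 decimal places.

233.70

Sum over 6–15: 151 + 310 + 239 + 219 + 13 + 71 + 170 + 469 + 329 + 426 = 2397
Sum over 7–16: 310 + 239 + 219 + 13 + 71 + 170 + 469 + 329 + 426 + 31 = 2277
CMA at t=11 = (2397 + 2277) / (2·10) = 4674 / 20 = 233.70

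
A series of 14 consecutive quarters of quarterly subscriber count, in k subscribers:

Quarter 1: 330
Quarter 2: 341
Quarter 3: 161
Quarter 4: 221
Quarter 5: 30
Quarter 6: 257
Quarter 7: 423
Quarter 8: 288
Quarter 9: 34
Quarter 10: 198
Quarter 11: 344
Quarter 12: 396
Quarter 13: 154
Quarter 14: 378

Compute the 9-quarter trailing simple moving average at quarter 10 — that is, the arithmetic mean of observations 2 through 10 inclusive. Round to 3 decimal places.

217.000

Sum of periods 2–10: 341 + 161 + 221 + 30 + 257 + 423 + 288 + 34 + 198 = 1953
Divide by 9: 1953 / 9 = 217.000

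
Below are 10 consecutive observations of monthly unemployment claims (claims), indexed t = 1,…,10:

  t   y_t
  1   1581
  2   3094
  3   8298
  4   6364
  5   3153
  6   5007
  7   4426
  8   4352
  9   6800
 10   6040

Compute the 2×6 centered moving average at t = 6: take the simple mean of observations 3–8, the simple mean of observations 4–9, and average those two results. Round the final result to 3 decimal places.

Sum over 3–8: 8298 + 6364 + 3153 + 5007 + 4426 + 4352 = 31600
Sum over 4–9: 6364 + 3153 + 5007 + 4426 + 4352 + 6800 = 30102
CMA at t=6 = (31600 + 30102) / (2·6) = 61702 / 12 = 5141.833

5141.833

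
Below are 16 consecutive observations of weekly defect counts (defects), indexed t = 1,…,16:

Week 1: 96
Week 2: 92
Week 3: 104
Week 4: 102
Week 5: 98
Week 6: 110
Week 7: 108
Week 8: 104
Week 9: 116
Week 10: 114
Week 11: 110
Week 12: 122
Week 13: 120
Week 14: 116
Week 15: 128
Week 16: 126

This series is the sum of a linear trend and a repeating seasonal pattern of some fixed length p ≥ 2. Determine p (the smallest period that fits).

3

First differences y_{t+1} − y_t: -4, 12, -2, -4, 12, -2, -4, 12, …
The difference pattern repeats every 3 terms and not for any smaller step, so p = 3.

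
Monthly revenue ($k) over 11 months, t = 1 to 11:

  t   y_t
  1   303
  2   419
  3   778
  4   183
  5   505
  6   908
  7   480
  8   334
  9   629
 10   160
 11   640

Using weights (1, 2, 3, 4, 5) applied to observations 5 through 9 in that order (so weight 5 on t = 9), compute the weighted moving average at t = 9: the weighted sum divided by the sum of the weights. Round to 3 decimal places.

549.467

Weighted sum: 1·505 + 2·908 + 3·480 + 4·334 + 5·629 = 505 + 1816 + 1440 + 1336 + 3145 = 8242
Weight total: 1 + 2 + 3 + 4 + 5 = 15
WMA = 8242 / 15 = 549.467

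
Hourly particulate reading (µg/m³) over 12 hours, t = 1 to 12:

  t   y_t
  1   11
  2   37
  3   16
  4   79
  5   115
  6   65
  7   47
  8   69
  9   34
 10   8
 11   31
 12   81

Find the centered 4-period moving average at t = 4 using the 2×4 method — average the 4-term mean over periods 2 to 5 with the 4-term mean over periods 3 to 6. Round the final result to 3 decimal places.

Sum over 2–5: 37 + 16 + 79 + 115 = 247
Sum over 3–6: 16 + 79 + 115 + 65 = 275
CMA at t=4 = (247 + 275) / (2·4) = 522 / 8 = 65.250

65.250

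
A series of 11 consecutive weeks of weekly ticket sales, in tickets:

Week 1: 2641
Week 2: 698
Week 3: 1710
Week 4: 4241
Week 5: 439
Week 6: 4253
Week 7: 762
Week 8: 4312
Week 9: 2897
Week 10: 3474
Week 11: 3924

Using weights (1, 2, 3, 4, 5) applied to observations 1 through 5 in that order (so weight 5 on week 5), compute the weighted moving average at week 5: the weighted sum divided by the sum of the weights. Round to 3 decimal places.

Weighted sum: 1·2641 + 2·698 + 3·1710 + 4·4241 + 5·439 = 2641 + 1396 + 5130 + 16964 + 2195 = 28326
Weight total: 1 + 2 + 3 + 4 + 5 = 15
WMA = 28326 / 15 = 1888.400

1888.400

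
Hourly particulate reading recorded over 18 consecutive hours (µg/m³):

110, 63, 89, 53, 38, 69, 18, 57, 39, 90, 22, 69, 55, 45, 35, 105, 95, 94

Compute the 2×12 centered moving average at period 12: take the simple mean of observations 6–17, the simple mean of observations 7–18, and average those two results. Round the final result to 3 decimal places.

Sum over 6–17: 69 + 18 + 57 + 39 + 90 + 22 + 69 + 55 + 45 + 35 + 105 + 95 = 699
Sum over 7–18: 18 + 57 + 39 + 90 + 22 + 69 + 55 + 45 + 35 + 105 + 95 + 94 = 724
CMA at t=12 = (699 + 724) / (2·12) = 1423 / 24 = 59.292

59.292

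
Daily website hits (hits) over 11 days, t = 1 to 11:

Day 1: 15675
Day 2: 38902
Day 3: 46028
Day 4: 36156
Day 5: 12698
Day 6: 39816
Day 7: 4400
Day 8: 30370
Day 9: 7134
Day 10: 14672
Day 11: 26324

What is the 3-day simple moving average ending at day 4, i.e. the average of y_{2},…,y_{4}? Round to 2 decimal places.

40362.00

Sum of periods 2–4: 38902 + 46028 + 36156 = 121086
Divide by 3: 121086 / 3 = 40362.00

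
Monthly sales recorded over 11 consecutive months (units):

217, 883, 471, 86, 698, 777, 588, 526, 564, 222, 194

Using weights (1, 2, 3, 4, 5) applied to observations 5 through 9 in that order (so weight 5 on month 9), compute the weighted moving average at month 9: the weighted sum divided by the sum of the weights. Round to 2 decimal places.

596.00

Weighted sum: 1·698 + 2·777 + 3·588 + 4·526 + 5·564 = 698 + 1554 + 1764 + 2104 + 2820 = 8940
Weight total: 1 + 2 + 3 + 4 + 5 = 15
WMA = 8940 / 15 = 596.00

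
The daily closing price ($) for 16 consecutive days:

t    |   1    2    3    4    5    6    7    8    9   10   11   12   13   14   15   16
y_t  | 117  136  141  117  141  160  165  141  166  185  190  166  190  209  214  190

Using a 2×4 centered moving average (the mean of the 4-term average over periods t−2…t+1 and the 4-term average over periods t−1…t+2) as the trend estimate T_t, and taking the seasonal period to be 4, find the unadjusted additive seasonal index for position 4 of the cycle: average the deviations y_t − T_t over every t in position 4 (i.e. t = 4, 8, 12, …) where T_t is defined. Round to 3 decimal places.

Season position 4 occurs at t = 4, 8, 12 (where T_t is defined).
t=4: T_4 = 136.75000; y_4 − T_4 = 117 − 136.75000 = -19.75000
t=8: T_8 = 161.12500; y_8 − T_8 = 141 − 161.12500 = -20.12500
t=12: T_12 = 185.75000; y_12 − T_12 = 166 − 185.75000 = -19.75000
Mean deviation: (-19.75000 + -20.12500 + -19.75000) / 3 = -19.875

-19.875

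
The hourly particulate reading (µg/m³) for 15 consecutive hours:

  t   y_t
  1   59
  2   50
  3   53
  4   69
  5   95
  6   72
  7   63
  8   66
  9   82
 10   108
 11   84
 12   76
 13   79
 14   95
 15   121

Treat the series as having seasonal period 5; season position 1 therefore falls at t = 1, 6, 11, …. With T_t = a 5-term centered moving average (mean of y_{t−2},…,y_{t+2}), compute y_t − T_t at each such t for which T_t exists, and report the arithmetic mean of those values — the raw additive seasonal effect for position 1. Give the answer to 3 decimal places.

-1.400

Season position 1 occurs at t = 6, 11 (where T_t is defined).
t=6: T_6 = 73.00000; y_6 − T_6 = 72 − 73.00000 = -1.00000
t=11: T_11 = 85.80000; y_11 − T_11 = 84 − 85.80000 = -1.80000
Mean deviation: (-1.00000 + -1.80000) / 2 = -1.400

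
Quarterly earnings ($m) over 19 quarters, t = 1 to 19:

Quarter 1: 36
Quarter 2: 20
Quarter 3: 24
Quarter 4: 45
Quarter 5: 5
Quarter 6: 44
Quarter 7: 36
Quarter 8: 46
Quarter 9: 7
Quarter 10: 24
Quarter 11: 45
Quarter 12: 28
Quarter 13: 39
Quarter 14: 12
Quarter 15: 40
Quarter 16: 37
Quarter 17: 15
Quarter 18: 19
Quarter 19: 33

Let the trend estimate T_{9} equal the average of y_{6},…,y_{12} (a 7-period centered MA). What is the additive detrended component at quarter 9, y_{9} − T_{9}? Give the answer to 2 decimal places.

-25.86

Trend T_9 = (44 + 36 + 46 + 7 + 24 + 45 + 28) / 7 = 230/7 = 32.8571
Detrended value: 7 − 32.8571 = -25.86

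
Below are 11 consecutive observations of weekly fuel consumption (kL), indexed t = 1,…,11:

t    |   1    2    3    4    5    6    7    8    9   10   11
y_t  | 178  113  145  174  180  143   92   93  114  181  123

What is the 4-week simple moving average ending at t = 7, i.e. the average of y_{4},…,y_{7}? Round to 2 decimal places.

Sum of periods 4–7: 174 + 180 + 143 + 92 = 589
Divide by 4: 589 / 4 = 147.25

147.25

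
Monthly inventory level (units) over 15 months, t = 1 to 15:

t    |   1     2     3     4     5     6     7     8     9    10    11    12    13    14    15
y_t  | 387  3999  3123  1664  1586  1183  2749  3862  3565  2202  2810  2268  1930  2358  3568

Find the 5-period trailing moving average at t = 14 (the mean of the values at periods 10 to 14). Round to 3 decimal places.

Sum of periods 10–14: 2202 + 2810 + 2268 + 1930 + 2358 = 11568
Divide by 5: 11568 / 5 = 2313.600

2313.600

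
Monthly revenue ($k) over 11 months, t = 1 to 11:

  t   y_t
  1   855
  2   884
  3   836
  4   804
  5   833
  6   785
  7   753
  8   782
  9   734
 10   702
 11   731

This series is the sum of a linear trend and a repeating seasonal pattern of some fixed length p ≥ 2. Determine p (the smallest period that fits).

3

First differences y_{t+1} − y_t: 29, -48, -32, 29, -48, -32, 29, -48, …
The difference pattern repeats every 3 terms and not for any smaller step, so p = 3.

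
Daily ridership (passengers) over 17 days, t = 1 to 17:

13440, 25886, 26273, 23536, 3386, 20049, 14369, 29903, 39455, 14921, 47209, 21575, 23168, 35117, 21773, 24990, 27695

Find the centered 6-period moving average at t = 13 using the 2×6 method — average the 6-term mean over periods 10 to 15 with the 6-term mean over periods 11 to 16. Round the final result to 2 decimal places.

Sum over 10–15: 14921 + 47209 + 21575 + 23168 + 35117 + 21773 = 163763
Sum over 11–16: 47209 + 21575 + 23168 + 35117 + 21773 + 24990 = 173832
CMA at t=13 = (163763 + 173832) / (2·6) = 337595 / 12 = 28132.92

28132.92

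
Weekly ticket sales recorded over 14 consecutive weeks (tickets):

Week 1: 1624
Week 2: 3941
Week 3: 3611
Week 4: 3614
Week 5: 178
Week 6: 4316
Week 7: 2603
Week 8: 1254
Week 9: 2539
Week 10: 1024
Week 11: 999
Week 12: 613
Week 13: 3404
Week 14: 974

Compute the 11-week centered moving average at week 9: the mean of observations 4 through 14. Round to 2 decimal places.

1956.18

Sum of periods 4–14: 3614 + 178 + 4316 + 2603 + 1254 + 2539 + 1024 + 999 + 613 + 3404 + 974 = 21518
Divide by 11: 21518 / 11 = 1956.18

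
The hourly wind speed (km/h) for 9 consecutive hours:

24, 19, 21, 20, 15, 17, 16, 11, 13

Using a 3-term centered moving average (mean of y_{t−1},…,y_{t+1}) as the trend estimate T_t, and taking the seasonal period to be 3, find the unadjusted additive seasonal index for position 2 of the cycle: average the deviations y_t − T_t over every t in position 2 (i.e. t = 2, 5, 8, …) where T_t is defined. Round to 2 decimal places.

-2.33

Season position 2 occurs at t = 2, 5, 8 (where T_t is defined).
t=2: T_2 = 21.3333; y_2 − T_2 = 19 − 21.3333 = -2.3333
t=5: T_5 = 17.3333; y_5 − T_5 = 15 − 17.3333 = -2.3333
t=8: T_8 = 13.3333; y_8 − T_8 = 11 − 13.3333 = -2.3333
Mean deviation: (-2.3333 + -2.3333 + -2.3333) / 3 = -2.33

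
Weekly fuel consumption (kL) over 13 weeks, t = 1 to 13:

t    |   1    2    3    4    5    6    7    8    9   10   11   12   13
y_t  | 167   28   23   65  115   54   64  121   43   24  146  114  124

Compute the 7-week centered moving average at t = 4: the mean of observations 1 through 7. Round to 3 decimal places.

Sum of periods 1–7: 167 + 28 + 23 + 65 + 115 + 54 + 64 = 516
Divide by 7: 516 / 7 = 73.714

73.714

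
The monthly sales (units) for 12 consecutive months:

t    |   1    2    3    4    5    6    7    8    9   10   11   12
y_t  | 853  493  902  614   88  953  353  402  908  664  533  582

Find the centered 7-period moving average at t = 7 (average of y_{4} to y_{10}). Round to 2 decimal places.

568.86

Sum of periods 4–10: 614 + 88 + 953 + 353 + 402 + 908 + 664 = 3982
Divide by 7: 3982 / 7 = 568.86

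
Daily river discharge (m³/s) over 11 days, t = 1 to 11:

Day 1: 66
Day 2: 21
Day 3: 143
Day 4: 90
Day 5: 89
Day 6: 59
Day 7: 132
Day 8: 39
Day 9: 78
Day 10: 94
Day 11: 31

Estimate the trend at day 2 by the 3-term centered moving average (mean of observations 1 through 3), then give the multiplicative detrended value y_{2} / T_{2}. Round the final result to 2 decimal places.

Trend T_2 = (66 + 21 + 143) / 3 = 230/3 = 76.6667
Ratio to trend: 21 / 76.6667 = 0.27

0.27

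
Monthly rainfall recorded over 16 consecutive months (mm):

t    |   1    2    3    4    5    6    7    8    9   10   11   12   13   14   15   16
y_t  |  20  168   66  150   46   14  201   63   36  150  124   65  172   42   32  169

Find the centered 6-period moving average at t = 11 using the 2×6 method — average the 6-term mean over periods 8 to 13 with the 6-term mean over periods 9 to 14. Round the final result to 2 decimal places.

99.92

Sum over 8–13: 63 + 36 + 150 + 124 + 65 + 172 = 610
Sum over 9–14: 36 + 150 + 124 + 65 + 172 + 42 = 589
CMA at t=11 = (610 + 589) / (2·6) = 1199 / 12 = 99.92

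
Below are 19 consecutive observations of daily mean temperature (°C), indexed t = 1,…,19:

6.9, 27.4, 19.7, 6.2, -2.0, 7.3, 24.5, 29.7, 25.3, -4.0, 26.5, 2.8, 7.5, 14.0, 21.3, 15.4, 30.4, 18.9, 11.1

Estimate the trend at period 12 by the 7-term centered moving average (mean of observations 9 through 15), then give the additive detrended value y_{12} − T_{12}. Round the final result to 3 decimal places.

Trend T_12 = (25.3 + (-4.0) + 26.5 + 2.8 + 7.5 + 14.0 + 21.3) / 7 = 93.4/7 = 13.34286
Detrended value: 2.8 − 13.34286 = -10.543

-10.543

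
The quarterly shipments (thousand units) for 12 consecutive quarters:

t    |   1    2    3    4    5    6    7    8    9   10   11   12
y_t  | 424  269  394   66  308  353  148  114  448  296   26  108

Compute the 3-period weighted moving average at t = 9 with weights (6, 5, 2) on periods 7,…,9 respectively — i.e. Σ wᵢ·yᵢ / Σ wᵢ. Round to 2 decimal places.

Weighted sum: 6·148 + 5·114 + 2·448 = 888 + 570 + 896 = 2354
Weight total: 6 + 5 + 2 = 13
WMA = 2354 / 13 = 181.08

181.08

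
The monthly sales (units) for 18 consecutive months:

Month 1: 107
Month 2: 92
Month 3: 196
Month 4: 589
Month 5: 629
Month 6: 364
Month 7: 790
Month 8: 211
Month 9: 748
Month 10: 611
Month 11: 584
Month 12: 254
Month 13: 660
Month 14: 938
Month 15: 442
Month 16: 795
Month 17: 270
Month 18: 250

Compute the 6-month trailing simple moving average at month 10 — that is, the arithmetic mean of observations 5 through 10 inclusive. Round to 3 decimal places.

558.833

Sum of periods 5–10: 629 + 364 + 790 + 211 + 748 + 611 = 3353
Divide by 6: 3353 / 6 = 558.833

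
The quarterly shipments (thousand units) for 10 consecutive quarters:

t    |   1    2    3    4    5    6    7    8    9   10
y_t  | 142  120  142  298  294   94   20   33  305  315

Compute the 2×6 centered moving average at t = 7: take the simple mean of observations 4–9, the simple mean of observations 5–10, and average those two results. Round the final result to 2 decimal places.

175.42

Sum over 4–9: 298 + 294 + 94 + 20 + 33 + 305 = 1044
Sum over 5–10: 294 + 94 + 20 + 33 + 305 + 315 = 1061
CMA at t=7 = (1044 + 1061) / (2·6) = 2105 / 12 = 175.42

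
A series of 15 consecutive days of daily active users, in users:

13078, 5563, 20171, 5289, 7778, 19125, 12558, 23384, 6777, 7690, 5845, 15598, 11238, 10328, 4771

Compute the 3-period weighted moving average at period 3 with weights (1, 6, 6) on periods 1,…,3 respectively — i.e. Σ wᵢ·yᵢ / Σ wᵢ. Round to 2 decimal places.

Weighted sum: 1·13078 + 6·5563 + 6·20171 = 13078 + 33378 + 121026 = 167482
Weight total: 1 + 6 + 6 = 13
WMA = 167482 / 13 = 12883.23

12883.23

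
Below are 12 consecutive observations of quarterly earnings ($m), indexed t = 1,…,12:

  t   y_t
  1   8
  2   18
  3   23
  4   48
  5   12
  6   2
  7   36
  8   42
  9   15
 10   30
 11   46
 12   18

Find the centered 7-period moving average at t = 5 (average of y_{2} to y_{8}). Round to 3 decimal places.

25.857

Sum of periods 2–8: 18 + 23 + 48 + 12 + 2 + 36 + 42 = 181
Divide by 7: 181 / 7 = 25.857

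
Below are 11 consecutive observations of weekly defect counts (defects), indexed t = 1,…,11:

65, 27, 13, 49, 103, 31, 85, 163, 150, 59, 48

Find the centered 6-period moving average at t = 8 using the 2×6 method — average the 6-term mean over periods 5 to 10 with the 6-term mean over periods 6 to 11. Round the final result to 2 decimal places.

Sum over 5–10: 103 + 31 + 85 + 163 + 150 + 59 = 591
Sum over 6–11: 31 + 85 + 163 + 150 + 59 + 48 = 536
CMA at t=8 = (591 + 536) / (2·6) = 1127 / 12 = 93.92

93.92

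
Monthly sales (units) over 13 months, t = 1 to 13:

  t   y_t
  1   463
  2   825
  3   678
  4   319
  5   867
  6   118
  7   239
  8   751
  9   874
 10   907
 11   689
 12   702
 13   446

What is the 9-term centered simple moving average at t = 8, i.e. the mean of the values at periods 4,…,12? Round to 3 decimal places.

Sum of periods 4–12: 319 + 867 + 118 + 239 + 751 + 874 + 907 + 689 + 702 = 5466
Divide by 9: 5466 / 9 = 607.333

607.333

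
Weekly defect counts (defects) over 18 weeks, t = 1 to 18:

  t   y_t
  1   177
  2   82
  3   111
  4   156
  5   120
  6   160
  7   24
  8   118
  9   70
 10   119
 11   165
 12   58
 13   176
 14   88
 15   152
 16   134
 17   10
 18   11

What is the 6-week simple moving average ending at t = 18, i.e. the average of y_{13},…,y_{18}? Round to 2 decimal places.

95.17

Sum of periods 13–18: 176 + 88 + 152 + 134 + 10 + 11 = 571
Divide by 6: 571 / 6 = 95.17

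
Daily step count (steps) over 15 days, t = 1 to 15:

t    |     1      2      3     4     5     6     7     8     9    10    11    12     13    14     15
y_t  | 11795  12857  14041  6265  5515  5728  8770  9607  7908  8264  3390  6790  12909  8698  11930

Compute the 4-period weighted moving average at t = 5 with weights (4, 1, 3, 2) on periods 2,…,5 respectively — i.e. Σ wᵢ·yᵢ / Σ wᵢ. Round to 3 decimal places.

Weighted sum: 4·12857 + 1·14041 + 3·6265 + 2·5515 = 51428 + 14041 + 18795 + 11030 = 95294
Weight total: 4 + 1 + 3 + 2 = 10
WMA = 95294 / 10 = 9529.400

9529.400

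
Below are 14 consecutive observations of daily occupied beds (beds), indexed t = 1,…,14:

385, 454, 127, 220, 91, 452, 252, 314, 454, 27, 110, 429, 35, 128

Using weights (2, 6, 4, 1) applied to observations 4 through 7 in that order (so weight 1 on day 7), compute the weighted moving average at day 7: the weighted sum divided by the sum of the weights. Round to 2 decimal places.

234.31

Weighted sum: 2·220 + 6·91 + 4·452 + 1·252 = 440 + 546 + 1808 + 252 = 3046
Weight total: 2 + 6 + 4 + 1 = 13
WMA = 3046 / 13 = 234.31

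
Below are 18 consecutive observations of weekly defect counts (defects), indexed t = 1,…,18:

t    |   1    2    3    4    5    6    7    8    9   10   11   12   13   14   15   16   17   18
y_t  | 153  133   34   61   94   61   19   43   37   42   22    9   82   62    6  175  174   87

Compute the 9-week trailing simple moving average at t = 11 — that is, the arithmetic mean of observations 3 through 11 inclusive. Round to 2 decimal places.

45.89

Sum of periods 3–11: 34 + 61 + 94 + 61 + 19 + 43 + 37 + 42 + 22 = 413
Divide by 9: 413 / 9 = 45.89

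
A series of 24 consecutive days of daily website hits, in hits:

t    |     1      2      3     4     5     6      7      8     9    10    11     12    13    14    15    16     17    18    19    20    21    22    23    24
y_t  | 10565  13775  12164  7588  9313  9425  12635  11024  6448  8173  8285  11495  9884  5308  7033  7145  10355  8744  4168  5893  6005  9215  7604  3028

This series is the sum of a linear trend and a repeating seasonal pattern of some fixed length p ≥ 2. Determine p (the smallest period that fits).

First differences y_{t+1} − y_t: 3210, -1611, -4576, 1725, 112, 3210, -1611, -4576, 1725, 112, 3210, -1611, …
The difference pattern repeats every 5 terms and not for any smaller step, so p = 5.

5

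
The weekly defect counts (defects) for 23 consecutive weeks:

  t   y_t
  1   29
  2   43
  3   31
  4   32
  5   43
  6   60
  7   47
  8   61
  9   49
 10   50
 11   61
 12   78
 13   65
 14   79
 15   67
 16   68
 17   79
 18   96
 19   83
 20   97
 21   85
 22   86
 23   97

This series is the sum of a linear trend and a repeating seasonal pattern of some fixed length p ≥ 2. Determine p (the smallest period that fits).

First differences y_{t+1} − y_t: 14, -12, 1, 11, 17, -13, 14, -12, 1, 11, 17, -13, 14, -12, …
The difference pattern repeats every 6 terms and not for any smaller step, so p = 6.

6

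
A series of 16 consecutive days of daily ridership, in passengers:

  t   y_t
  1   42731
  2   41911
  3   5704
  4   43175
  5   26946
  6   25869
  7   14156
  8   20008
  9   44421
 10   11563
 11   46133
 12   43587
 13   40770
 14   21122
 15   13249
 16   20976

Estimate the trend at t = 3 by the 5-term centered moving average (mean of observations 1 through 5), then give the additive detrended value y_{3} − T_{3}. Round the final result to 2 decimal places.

Trend T_3 = (42731 + 41911 + 5704 + 43175 + 26946) / 5 = 160467/5 = 32093.4000
Detrended value: 5704 − 32093.4000 = -26389.40

-26389.40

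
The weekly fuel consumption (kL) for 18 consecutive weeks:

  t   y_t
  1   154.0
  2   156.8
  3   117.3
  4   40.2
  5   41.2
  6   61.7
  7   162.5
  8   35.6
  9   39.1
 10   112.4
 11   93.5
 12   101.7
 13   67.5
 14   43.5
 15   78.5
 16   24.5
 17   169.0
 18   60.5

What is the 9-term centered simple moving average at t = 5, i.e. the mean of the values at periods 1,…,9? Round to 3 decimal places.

89.822

Sum of periods 1–9: 154.0 + 156.8 + 117.3 + 40.2 + 41.2 + 61.7 + 162.5 + 35.6 + 39.1 = 808.4
Divide by 9: 808.4 / 9 = 89.822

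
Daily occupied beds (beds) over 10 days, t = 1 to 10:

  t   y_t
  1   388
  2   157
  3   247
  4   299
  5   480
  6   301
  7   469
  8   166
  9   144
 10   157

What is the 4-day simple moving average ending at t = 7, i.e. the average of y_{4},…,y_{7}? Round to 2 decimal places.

387.25

Sum of periods 4–7: 299 + 480 + 301 + 469 = 1549
Divide by 4: 1549 / 4 = 387.25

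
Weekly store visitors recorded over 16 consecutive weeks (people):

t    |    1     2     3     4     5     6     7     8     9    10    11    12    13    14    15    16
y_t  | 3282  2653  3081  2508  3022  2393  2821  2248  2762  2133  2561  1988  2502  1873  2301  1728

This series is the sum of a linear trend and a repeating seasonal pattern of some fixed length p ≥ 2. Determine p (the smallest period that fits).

First differences y_{t+1} − y_t: -629, 428, -573, 514, -629, 428, -573, 514, -629, 428, …
The difference pattern repeats every 4 terms and not for any smaller step, so p = 4.

4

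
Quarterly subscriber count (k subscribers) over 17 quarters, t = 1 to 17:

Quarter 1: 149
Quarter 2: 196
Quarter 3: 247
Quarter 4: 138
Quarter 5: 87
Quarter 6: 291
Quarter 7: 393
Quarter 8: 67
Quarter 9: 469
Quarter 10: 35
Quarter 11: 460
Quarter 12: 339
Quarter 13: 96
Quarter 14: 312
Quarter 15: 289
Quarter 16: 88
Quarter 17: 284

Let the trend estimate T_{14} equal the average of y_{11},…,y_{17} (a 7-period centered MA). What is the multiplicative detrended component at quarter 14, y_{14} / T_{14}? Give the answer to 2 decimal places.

Trend T_14 = (460 + 339 + 96 + 312 + 289 + 88 + 284) / 7 = 1868/7 = 266.8571
Ratio to trend: 312 / 266.8571 = 1.17

1.17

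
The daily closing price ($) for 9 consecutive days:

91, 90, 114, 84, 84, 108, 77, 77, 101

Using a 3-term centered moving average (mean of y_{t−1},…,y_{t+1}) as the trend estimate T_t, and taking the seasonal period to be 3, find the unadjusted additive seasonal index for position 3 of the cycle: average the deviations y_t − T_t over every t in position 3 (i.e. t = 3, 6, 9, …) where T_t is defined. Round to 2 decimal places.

Season position 3 occurs at t = 3, 6 (where T_t is defined).
t=3: T_3 = 96.0000; y_3 − T_3 = 114 − 96.0000 = 18.0000
t=6: T_6 = 89.6667; y_6 − T_6 = 108 − 89.6667 = 18.3333
Mean deviation: (18.0000 + 18.3333) / 2 = 18.17

18.17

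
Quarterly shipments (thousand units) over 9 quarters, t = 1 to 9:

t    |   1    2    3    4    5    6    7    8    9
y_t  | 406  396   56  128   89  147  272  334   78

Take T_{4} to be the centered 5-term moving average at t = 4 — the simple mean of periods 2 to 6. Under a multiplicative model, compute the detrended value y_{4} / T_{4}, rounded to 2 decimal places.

Trend T_4 = (396 + 56 + 128 + 89 + 147) / 5 = 816/5 = 163.2000
Ratio to trend: 128 / 163.2000 = 0.78

0.78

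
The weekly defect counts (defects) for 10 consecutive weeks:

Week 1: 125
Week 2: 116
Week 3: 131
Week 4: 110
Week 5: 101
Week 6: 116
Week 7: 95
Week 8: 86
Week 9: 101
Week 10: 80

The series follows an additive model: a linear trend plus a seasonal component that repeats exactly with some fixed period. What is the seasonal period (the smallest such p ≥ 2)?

First differences y_{t+1} − y_t: -9, 15, -21, -9, 15, -21, -9, 15, …
The difference pattern repeats every 3 terms and not for any smaller step, so p = 3.

3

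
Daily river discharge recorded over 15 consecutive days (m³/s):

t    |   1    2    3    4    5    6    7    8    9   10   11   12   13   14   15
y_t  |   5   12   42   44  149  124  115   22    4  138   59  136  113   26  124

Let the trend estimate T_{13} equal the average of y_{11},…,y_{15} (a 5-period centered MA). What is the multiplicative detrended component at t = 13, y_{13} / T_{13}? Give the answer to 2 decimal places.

1.23

Trend T_13 = (59 + 136 + 113 + 26 + 124) / 5 = 458/5 = 91.6000
Ratio to trend: 113 / 91.6000 = 1.23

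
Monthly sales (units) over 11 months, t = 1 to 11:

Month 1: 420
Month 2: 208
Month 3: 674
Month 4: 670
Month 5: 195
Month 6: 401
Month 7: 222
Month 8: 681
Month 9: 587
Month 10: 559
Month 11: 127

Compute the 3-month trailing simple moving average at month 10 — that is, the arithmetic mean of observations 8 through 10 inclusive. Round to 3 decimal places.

Sum of periods 8–10: 681 + 587 + 559 = 1827
Divide by 3: 1827 / 3 = 609.000

609.000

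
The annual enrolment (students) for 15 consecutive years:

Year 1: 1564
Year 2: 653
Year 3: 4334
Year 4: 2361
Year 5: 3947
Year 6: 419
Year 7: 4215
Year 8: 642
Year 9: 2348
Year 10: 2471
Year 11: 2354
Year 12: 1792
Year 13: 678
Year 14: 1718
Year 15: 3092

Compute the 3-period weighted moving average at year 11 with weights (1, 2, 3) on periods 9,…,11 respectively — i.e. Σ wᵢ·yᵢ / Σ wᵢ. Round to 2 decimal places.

2392.00

Weighted sum: 1·2348 + 2·2471 + 3·2354 = 2348 + 4942 + 7062 = 14352
Weight total: 1 + 2 + 3 = 6
WMA = 14352 / 6 = 2392.00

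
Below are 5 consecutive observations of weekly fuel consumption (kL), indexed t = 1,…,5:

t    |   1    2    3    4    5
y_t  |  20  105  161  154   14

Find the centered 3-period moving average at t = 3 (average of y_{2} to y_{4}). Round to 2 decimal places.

Sum of periods 2–4: 105 + 161 + 154 = 420
Divide by 3: 420 / 3 = 140.00

140.00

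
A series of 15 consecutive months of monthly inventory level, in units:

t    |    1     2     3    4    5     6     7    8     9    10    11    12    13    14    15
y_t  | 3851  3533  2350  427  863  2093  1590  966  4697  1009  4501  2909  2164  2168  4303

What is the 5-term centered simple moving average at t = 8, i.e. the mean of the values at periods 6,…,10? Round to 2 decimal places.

Sum of periods 6–10: 2093 + 1590 + 966 + 4697 + 1009 = 10355
Divide by 5: 10355 / 5 = 2071.00

2071.00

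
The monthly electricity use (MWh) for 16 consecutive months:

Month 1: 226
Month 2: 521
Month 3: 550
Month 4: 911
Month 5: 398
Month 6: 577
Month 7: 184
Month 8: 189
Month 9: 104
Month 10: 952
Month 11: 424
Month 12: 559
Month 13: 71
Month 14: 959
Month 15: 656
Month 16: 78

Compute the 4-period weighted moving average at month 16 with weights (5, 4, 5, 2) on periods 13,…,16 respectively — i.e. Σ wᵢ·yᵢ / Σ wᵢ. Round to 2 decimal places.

476.69

Weighted sum: 5·71 + 4·959 + 5·656 + 2·78 = 355 + 3836 + 3280 + 156 = 7627
Weight total: 5 + 4 + 5 + 2 = 16
WMA = 7627 / 16 = 476.69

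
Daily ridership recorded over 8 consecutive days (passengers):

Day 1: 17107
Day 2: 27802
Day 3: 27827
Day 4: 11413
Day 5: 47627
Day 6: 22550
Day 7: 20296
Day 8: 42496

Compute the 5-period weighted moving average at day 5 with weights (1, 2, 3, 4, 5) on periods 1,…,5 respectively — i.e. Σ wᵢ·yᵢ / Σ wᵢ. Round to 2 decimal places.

29331.93

Weighted sum: 1·17107 + 2·27802 + 3·27827 + 4·11413 + 5·47627 = 17107 + 55604 + 83481 + 45652 + 238135 = 439979
Weight total: 1 + 2 + 3 + 4 + 5 = 15
WMA = 439979 / 15 = 29331.93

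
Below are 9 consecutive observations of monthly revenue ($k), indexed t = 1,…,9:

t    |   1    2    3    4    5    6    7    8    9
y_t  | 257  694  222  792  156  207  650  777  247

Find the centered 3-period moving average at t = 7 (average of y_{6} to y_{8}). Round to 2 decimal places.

544.67

Sum of periods 6–8: 207 + 650 + 777 = 1634
Divide by 3: 1634 / 3 = 544.67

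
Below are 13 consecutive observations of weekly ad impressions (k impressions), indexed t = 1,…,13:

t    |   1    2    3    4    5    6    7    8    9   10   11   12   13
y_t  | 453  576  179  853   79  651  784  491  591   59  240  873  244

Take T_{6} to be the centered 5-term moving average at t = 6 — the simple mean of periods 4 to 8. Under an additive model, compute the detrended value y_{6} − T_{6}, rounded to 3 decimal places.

79.400

Trend T_6 = (853 + 79 + 651 + 784 + 491) / 5 = 2858/5 = 571.60000
Detrended value: 651 − 571.60000 = 79.400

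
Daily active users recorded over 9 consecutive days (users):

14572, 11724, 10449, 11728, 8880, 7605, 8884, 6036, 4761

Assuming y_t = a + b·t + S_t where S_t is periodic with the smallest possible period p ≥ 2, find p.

3

First differences y_{t+1} − y_t: -2848, -1275, 1279, -2848, -1275, 1279, -2848, -1275, …
The difference pattern repeats every 3 terms and not for any smaller step, so p = 3.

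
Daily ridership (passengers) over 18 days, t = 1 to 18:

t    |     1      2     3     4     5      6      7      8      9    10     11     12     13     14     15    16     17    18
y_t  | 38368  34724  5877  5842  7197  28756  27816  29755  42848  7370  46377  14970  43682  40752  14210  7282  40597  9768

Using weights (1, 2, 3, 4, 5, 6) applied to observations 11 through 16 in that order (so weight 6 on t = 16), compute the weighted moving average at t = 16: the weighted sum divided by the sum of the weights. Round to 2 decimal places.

23100.62

Weighted sum: 1·46377 + 2·14970 + 3·43682 + 4·40752 + 5·14210 + 6·7282 = 46377 + 29940 + 131046 + 163008 + 71050 + 43692 = 485113
Weight total: 1 + 2 + 3 + 4 + 5 + 6 = 21
WMA = 485113 / 21 = 23100.62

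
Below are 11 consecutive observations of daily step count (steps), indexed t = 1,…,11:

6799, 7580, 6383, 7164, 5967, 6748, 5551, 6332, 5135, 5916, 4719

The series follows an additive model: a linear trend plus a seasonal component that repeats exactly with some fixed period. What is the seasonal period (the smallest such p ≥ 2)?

2

First differences y_{t+1} − y_t: 781, -1197, 781, -1197, 781, -1197, …
The difference pattern repeats every 2 terms and not for any smaller step, so p = 2.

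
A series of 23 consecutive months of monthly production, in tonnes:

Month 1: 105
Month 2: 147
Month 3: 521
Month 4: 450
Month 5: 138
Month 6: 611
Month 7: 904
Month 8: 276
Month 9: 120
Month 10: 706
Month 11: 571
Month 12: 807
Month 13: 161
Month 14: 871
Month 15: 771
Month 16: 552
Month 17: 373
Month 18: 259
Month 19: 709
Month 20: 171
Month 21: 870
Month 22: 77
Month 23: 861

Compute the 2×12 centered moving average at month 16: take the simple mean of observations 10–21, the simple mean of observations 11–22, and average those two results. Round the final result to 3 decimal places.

542.208

Sum over 10–21: 706 + 571 + 807 + 161 + 871 + 771 + 552 + 373 + 259 + 709 + 171 + 870 = 6821
Sum over 11–22: 571 + 807 + 161 + 871 + 771 + 552 + 373 + 259 + 709 + 171 + 870 + 77 = 6192
CMA at t=16 = (6821 + 6192) / (2·12) = 13013 / 24 = 542.208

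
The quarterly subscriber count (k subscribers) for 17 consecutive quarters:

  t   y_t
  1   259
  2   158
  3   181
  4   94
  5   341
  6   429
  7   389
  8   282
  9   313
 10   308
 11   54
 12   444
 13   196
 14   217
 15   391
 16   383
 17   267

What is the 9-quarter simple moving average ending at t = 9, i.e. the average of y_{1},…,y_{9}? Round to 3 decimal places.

271.778

Sum of periods 1–9: 259 + 158 + 181 + 94 + 341 + 429 + 389 + 282 + 313 = 2446
Divide by 9: 2446 / 9 = 271.778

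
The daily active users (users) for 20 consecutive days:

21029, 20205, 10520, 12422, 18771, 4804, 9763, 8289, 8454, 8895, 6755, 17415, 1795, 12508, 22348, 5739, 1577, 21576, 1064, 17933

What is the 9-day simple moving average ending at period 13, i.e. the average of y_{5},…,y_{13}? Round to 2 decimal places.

9437.89

Sum of periods 5–13: 18771 + 4804 + 9763 + 8289 + 8454 + 8895 + 6755 + 17415 + 1795 = 84941
Divide by 9: 84941 / 9 = 9437.89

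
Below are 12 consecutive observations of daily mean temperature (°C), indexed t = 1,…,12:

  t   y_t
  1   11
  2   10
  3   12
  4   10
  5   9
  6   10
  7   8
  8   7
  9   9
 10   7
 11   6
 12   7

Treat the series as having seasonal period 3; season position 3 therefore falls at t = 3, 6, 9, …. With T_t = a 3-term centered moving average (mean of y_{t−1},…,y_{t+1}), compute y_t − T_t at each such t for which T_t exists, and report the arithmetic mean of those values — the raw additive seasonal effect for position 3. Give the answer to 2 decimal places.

1.22

Season position 3 occurs at t = 3, 6, 9 (where T_t is defined).
t=3: T_3 = 10.6667; y_3 − T_3 = 12 − 10.6667 = 1.3333
t=6: T_6 = 9.0000; y_6 − T_6 = 10 − 9.0000 = 1.0000
t=9: T_9 = 7.6667; y_9 − T_9 = 9 − 7.6667 = 1.3333
Mean deviation: (1.3333 + 1.0000 + 1.3333) / 3 = 1.22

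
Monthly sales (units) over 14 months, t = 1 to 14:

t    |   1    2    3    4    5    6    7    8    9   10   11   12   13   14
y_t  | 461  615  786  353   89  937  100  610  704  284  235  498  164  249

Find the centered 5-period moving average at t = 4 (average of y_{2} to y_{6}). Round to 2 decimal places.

Sum of periods 2–6: 615 + 786 + 353 + 89 + 937 = 2780
Divide by 5: 2780 / 5 = 556.00

556.00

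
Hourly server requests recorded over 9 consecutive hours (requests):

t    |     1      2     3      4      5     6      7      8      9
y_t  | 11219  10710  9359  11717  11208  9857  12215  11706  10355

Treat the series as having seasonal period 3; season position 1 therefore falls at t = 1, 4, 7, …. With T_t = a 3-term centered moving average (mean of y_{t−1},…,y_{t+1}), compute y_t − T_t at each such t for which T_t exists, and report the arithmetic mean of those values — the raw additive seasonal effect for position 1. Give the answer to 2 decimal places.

955.67

Season position 1 occurs at t = 4, 7 (where T_t is defined).
t=4: T_4 = 10761.3333; y_4 − T_4 = 11717 − 10761.3333 = 955.6667
t=7: T_7 = 11259.3333; y_7 − T_7 = 12215 − 11259.3333 = 955.6667
Mean deviation: (955.6667 + 955.6667) / 2 = 955.67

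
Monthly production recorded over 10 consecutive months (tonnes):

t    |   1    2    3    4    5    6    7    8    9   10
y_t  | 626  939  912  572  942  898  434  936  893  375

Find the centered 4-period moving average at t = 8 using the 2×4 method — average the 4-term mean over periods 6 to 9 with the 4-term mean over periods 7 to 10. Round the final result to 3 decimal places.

Sum over 6–9: 898 + 434 + 936 + 893 = 3161
Sum over 7–10: 434 + 936 + 893 + 375 = 2638
CMA at t=8 = (3161 + 2638) / (2·4) = 5799 / 8 = 724.875

724.875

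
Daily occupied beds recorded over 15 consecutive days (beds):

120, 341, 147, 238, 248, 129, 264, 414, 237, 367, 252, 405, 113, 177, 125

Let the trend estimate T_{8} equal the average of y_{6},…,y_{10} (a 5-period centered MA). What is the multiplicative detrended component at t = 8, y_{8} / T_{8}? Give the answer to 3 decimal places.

Trend T_8 = (129 + 264 + 414 + 237 + 367) / 5 = 1411/5 = 282.20000
Ratio to trend: 414 / 282.20000 = 1.467

1.467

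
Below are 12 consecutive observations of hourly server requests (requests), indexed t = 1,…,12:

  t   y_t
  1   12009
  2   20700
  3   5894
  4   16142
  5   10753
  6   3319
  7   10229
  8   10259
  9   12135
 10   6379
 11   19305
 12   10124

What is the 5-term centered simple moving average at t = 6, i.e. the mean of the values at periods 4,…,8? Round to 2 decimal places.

10140.40

Sum of periods 4–8: 16142 + 10753 + 3319 + 10229 + 10259 = 50702
Divide by 5: 50702 / 5 = 10140.40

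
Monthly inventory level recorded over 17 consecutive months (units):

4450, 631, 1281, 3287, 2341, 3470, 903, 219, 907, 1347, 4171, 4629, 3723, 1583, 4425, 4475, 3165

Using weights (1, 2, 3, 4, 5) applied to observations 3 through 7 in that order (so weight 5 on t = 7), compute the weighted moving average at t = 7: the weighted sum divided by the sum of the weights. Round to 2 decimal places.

2218.20

Weighted sum: 1·1281 + 2·3287 + 3·2341 + 4·3470 + 5·903 = 1281 + 6574 + 7023 + 13880 + 4515 = 33273
Weight total: 1 + 2 + 3 + 4 + 5 = 15
WMA = 33273 / 15 = 2218.20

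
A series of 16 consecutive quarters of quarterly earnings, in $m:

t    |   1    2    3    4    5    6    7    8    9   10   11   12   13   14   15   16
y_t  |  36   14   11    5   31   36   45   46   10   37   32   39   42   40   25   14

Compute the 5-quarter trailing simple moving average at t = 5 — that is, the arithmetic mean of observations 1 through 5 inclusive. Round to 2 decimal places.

Sum of periods 1–5: 36 + 14 + 11 + 5 + 31 = 97
Divide by 5: 97 / 5 = 19.40

19.40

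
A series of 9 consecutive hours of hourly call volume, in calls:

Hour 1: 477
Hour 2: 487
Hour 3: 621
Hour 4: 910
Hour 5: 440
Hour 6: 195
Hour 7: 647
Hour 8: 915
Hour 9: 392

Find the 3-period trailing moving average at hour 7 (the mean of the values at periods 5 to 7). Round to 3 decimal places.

Sum of periods 5–7: 440 + 195 + 647 = 1282
Divide by 3: 1282 / 3 = 427.333

427.333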